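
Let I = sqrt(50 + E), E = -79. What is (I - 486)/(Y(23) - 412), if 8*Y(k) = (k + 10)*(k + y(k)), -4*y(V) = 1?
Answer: 15552/10181 - 32*I*sqrt(29)/10181 ≈ 1.5276 - 0.016926*I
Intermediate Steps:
y(V) = -1/4 (y(V) = -1/4*1 = -1/4)
Y(k) = (10 + k)*(-1/4 + k)/8 (Y(k) = ((k + 10)*(k - 1/4))/8 = ((10 + k)*(-1/4 + k))/8 = (10 + k)*(-1/4 + k)/8)
I = I*sqrt(29) (I = sqrt(50 - 79) = sqrt(-29) = I*sqrt(29) ≈ 5.3852*I)
(I - 486)/(Y(23) - 412) = (I*sqrt(29) - 486)/((-5/16 + (1/8)*23**2 + (39/32)*23) - 412) = (-486 + I*sqrt(29))/((-5/16 + (1/8)*529 + 897/32) - 412) = (-486 + I*sqrt(29))/((-5/16 + 529/8 + 897/32) - 412) = (-486 + I*sqrt(29))/(3003/32 - 412) = (-486 + I*sqrt(29))/(-10181/32) = (-486 + I*sqrt(29))*(-32/10181) = 15552/10181 - 32*I*sqrt(29)/10181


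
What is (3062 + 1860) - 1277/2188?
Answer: 10768059/2188 ≈ 4921.4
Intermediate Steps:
(3062 + 1860) - 1277/2188 = 4922 - 1277*1/2188 = 4922 - 1277/2188 = 10768059/2188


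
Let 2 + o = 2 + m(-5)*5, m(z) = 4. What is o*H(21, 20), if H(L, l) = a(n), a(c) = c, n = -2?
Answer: -40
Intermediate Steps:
H(L, l) = -2
o = 20 (o = -2 + (2 + 4*5) = -2 + (2 + 20) = -2 + 22 = 20)
o*H(21, 20) = 20*(-2) = -40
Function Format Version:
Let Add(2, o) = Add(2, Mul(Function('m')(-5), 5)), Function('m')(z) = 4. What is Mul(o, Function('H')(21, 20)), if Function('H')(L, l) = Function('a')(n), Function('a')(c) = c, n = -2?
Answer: -40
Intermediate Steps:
Function('H')(L, l) = -2
o = 20 (o = Add(-2, Add(2, Mul(4, 5))) = Add(-2, Add(2, 20)) = Add(-2, 22) = 20)
Mul(o, Function('H')(21, 20)) = Mul(20, -2) = -40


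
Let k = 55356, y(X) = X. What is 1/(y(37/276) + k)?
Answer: 276/15278293 ≈ 1.8065e-5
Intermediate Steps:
1/(y(37/276) + k) = 1/(37/276 + 55356) = 1/(15278293/276) = 276/15278293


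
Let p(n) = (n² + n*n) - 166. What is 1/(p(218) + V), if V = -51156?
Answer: 1/43726 ≈ 2.2870e-5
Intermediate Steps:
p(n) = -166 + 2*n² (p(n) = (n² + n²) - 166 = 2*n² - 166 = -166 + 2*n²)
1/(p(218) + V) = 1/((-166 + 2*218²) - 51156) = 1/((-166 + 2*47524) - 51156) = 1/((-166 + 95048) - 51156) = 1/(94882 - 51156) = 1/43726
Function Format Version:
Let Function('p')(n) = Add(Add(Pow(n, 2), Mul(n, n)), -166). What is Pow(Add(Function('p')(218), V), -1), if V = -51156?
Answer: Rational(1, 43726) ≈ 2.2870e-5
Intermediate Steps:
Function('p')(n) = Add(-166, Mul(2, Pow(n, 2))) (Function('p')(n) = Add(Add(Pow(n, 2), Pow(n, 2)), -166) = Add(Mul(2, Pow(n, 2)), -166) = Add(-166, Mul(2, Pow(n, 2))))
Pow(Add(Function('p')(218), V), -1) = Pow(Add(Add(-166, Mul(2, Pow(218, 2))), -51156), -1) = Pow(Add(Add(-166, Mul(2, 47524)), -51156), -1) = Pow(Add(Add(-166, 95048), -51156), -1) = Pow(Add(94882, -51156), -1) = Pow(43726, -1) = Rational(1, 43726)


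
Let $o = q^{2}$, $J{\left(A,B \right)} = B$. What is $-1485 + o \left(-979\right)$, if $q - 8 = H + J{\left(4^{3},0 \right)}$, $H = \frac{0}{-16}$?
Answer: $-64141$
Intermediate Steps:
$H = 0$ ($H = 0 \left(- \frac{1}{16}\right) = 0$)
$q = 8$ ($q = 8 + \left(0 + 0\right) = 8 + 0 = 8$)
$o = 64$ ($o = 8^{2} = 64$)
$-1485 + o \left(-979\right) = -1485 + 64 \left(-979\right) = -1485 - 62656 = -64141$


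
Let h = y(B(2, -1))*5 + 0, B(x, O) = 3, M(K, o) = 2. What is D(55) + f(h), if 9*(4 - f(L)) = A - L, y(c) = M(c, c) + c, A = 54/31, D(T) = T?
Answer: 17182/279 ≈ 61.584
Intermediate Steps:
A = 54/31 (A = 54*(1/31) = 54/31 ≈ 1.7419)
y(c) = 2 + c
h = 25 (h = (2 + 3)*5 + 0 = 5*5 + 0 = 25 + 0 = 25)
f(L) = 118/31 + L/9 (f(L) = 4 - (54/31 - L)/9 = 4 + (-6/31 + L/9) = 118/31 + L/9)
D(55) + f(h) = 55 + (118/31 + (1/9)*25) = 55 + (118/31 + 25/9) = 55 + 1837/279 = 17182/279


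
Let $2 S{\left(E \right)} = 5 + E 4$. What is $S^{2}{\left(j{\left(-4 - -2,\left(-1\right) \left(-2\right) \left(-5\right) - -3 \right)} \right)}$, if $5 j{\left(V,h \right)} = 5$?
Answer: $\frac{81}{4} \approx 20.25$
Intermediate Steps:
$j{\left(V,h \right)} = 1$ ($j{\left(V,h \right)} = \frac{1}{5} \cdot 5 = 1$)
$S{\left(E \right)} = \frac{5}{2} + 2 E$ ($S{\left(E \right)} = \frac{5 + E 4}{2} = \frac{5 + 4 E}{2} = \frac{5}{2} + 2 E$)
$S^{2}{\left(j{\left(-4 - -2,\left(-1\right) \left(-2\right) \left(-5\right) - -3 \right)} \right)} = \left(\frac{5}{2} + 2 \cdot 1\right)^{2} = \left(\frac{5}{2} + 2\right)^{2} = \left(\frac{9}{2}\right)^{2} = \frac{81}{4}$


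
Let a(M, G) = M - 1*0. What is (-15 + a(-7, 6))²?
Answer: 484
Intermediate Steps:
a(M, G) = M (a(M, G) = M + 0 = M)
(-15 + a(-7, 6))² = (-15 - 7)² = (-22)² = 484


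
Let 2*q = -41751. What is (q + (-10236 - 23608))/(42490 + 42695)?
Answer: -109439/170370 ≈ -0.64236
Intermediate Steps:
q = -41751/2 (q = (½)*(-41751) = -41751/2 ≈ -20876.)
(q + (-10236 - 23608))/(42490 + 42695) = (-41751/2 + (-10236 - 23608))/(42490 + 42695) = (-41751/2 - 33844)/85185 = -109439/2*1/85185 = -109439/170370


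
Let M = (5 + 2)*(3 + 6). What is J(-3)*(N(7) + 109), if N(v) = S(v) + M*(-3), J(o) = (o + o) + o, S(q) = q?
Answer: 657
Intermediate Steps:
J(o) = 3*o (J(o) = 2*o + o = 3*o)
M = 63 (M = 7*9 = 63)
N(v) = -189 + v (N(v) = v + 63*(-3) = v - 189 = -189 + v)
J(-3)*(N(7) + 109) = (3*(-3))*((-189 + 7) + 109) = -9*(-182 + 109) = -9*(-73) = 657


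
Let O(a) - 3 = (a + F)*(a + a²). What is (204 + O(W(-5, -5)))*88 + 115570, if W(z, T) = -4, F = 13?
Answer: 143290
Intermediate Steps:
O(a) = 3 + (13 + a)*(a + a²) (O(a) = 3 + (a + 13)*(a + a²) = 3 + (13 + a)*(a + a²))
(204 + O(W(-5, -5)))*88 + 115570 = (204 + (3 + (-4)³ + 13*(-4) + 14*(-4)²))*88 + 115570 = (204 + (3 - 64 - 52 + 14*16))*88 + 115570 = (204 + (3 - 64 - 52 + 224))*88 + 115570 = (204 + 111)*88 + 115570 = 315*88 + 115570 = 27720 + 115570 = 143290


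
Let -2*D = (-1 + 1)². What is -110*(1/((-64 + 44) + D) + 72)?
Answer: -15829/2 ≈ -7914.5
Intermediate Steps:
D = 0 (D = -(-1 + 1)²/2 = -½*0² = -½*0 = 0)
-110*(1/((-64 + 44) + D) + 72) = -110*(1/((-64 + 44) + 0) + 72) = -110*(1/(-20 + 0) + 72) = -110*(1/(-20) + 72) = -110*(-1/20 + 72) = -110*1439/20 = -15829/2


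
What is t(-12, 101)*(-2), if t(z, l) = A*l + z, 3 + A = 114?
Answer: -22398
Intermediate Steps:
A = 111 (A = -3 + 114 = 111)
t(z, l) = z + 111*l (t(z, l) = 111*l + z = z + 111*l)
t(-12, 101)*(-2) = (-12 + 111*101)*(-2) = (-12 + 11211)*(-2) = 11199*(-2) = -22398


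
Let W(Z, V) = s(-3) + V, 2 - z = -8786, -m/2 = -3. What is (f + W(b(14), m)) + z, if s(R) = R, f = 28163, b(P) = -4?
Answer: 36954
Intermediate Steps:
m = 6 (m = -2*(-3) = 6)
z = 8788 (z = 2 - 1*(-8786) = 2 + 8786 = 8788)
W(Z, V) = -3 + V
(f + W(b(14), m)) + z = (28163 + (-3 + 6)) + 8788 = (28163 + 3) + 8788 = 28166 + 8788 = 36954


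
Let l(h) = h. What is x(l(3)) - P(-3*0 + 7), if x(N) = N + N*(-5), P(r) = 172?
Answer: -184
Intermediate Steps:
x(N) = -4*N (x(N) = N - 5*N = -4*N)
x(l(3)) - P(-3*0 + 7) = -4*3 - 1*172 = -12 - 172 = -184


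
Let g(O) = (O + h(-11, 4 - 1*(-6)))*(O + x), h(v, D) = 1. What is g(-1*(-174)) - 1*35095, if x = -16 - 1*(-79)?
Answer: 6380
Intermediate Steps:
x = 63 (x = -16 + 79 = 63)
g(O) = (1 + O)*(63 + O) (g(O) = (O + 1)*(O + 63) = (1 + O)*(63 + O))
g(-1*(-174)) - 1*35095 = (63 + (-1*(-174))² + 64*(-1*(-174))) - 1*35095 = (63 + 174² + 64*174) - 35095 = (63 + 30276 + 11136) - 35095 = 41475 - 35095 = 6380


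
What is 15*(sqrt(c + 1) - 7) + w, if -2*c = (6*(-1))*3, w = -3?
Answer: -108 + 15*sqrt(10) ≈ -60.566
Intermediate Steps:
c = 9 (c = -6*(-1)*3/2 = -(-3)*3 = -1/2*(-18) = 9)
15*(sqrt(c + 1) - 7) + w = 15*(sqrt(9 + 1) - 7) - 3 = 15*(sqrt(10) - 7) - 3 = 15*(-7 + sqrt(10)) - 3 = (-105 + 15*sqrt(10)) - 3 = -108 + 15*sqrt(10)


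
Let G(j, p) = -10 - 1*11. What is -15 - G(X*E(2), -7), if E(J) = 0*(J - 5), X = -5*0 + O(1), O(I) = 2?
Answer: 6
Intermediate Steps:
X = 2 (X = -5*0 + 2 = 0 + 2 = 2)
E(J) = 0 (E(J) = 0*(-5 + J) = 0)
G(j, p) = -21 (G(j, p) = -10 - 11 = -21)
-15 - G(X*E(2), -7) = -15 - 1*(-21) = -15 + 21 = 6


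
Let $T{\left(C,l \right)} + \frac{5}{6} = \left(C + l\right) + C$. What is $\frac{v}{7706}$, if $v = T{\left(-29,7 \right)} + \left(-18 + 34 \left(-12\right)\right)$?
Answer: $- \frac{2867}{46236} \approx -0.062008$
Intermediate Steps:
$T{\left(C,l \right)} = - \frac{5}{6} + l + 2 C$ ($T{\left(C,l \right)} = - \frac{5}{6} + \left(\left(C + l\right) + C\right) = - \frac{5}{6} + \left(l + 2 C\right) = - \frac{5}{6} + l + 2 C$)
$v = - \frac{2867}{6}$ ($v = \left(- \frac{5}{6} + 7 + 2 \left(-29\right)\right) + \left(-18 + 34 \left(-12\right)\right) = \left(- \frac{5}{6} + 7 - 58\right) - 426 = - \frac{311}{6} - 426 = - \frac{2867}{6} \approx -477.83$)
$\frac{v}{7706} = - \frac{2867}{6 \cdot 7706} = \left(- \frac{2867}{6}\right) \frac{1}{7706} = - \frac{2867}{46236}$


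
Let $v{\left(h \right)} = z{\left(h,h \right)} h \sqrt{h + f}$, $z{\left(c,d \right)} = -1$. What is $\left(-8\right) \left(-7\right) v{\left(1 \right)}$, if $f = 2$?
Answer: $- 56 \sqrt{3} \approx -96.995$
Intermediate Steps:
$v{\left(h \right)} = - h \sqrt{2 + h}$ ($v{\left(h \right)} = - h \sqrt{h + 2} = - h \sqrt{2 + h}$)
$\left(-8\right) \left(-7\right) v{\left(1 \right)} = \left(-8\right) \left(-7\right) \left(\left(-1\right) 1 \sqrt{2 + 1}\right) = 56 \left(\left(-1\right) 1 \sqrt{3}\right) = 56 \left(- \sqrt{3}\right) = - 56 \sqrt{3}$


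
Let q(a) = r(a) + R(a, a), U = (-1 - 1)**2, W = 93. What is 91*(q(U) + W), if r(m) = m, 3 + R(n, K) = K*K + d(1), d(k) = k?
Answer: 10101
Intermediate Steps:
R(n, K) = -2 + K**2 (R(n, K) = -3 + (K*K + 1) = -3 + (K**2 + 1) = -3 + (1 + K**2) = -2 + K**2)
U = 4 (U = (-2)**2 = 4)
q(a) = -2 + a + a**2 (q(a) = a + (-2 + a**2) = -2 + a + a**2)
91*(q(U) + W) = 91*((-2 + 4 + 4**2) + 93) = 91*((-2 + 4 + 16) + 93) = 91*(18 + 93) = 91*111 = 10101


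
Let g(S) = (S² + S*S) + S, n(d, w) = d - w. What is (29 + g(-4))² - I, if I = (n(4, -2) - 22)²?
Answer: 2993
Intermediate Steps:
g(S) = S + 2*S² (g(S) = (S² + S²) + S = 2*S² + S = S + 2*S²)
I = 256 (I = ((4 - 1*(-2)) - 22)² = ((4 + 2) - 22)² = (6 - 22)² = (-16)² = 256)
(29 + g(-4))² - I = (29 - 4*(1 + 2*(-4)))² - 1*256 = (29 - 4*(1 - 8))² - 256 = (29 - 4*(-7))² - 256 = (29 + 28)² - 256 = 57² - 256 = 3249 - 256 = 2993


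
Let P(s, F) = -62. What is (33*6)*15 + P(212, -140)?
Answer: 2908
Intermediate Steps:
(33*6)*15 + P(212, -140) = (33*6)*15 - 62 = 198*15 - 62 = 2970 - 62 = 2908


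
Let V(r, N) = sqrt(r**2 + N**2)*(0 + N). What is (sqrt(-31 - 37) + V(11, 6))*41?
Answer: 246*sqrt(157) + 82*I*sqrt(17) ≈ 3082.4 + 338.09*I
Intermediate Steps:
V(r, N) = N*sqrt(N**2 + r**2) (V(r, N) = sqrt(N**2 + r**2)*N = N*sqrt(N**2 + r**2))
(sqrt(-31 - 37) + V(11, 6))*41 = (sqrt(-31 - 37) + 6*sqrt(6**2 + 11**2))*41 = (sqrt(-68) + 6*sqrt(36 + 121))*41 = (2*I*sqrt(17) + 6*sqrt(157))*41 = (6*sqrt(157) + 2*I*sqrt(17))*41 = 246*sqrt(157) + 82*I*sqrt(17)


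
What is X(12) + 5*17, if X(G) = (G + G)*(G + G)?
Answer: 661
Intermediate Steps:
X(G) = 4*G**2 (X(G) = (2*G)*(2*G) = 4*G**2)
X(12) + 5*17 = 4*12**2 + 5*17 = 4*144 + 85 = 576 + 85 = 661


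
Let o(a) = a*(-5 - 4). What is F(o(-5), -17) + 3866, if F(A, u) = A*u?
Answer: 3101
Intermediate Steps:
o(a) = -9*a (o(a) = a*(-9) = -9*a)
F(o(-5), -17) + 3866 = -9*(-5)*(-17) + 3866 = 45*(-17) + 3866 = -765 + 3866 = 3101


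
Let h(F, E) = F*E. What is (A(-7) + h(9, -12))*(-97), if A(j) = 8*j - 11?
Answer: 16975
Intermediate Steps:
h(F, E) = E*F
A(j) = -11 + 8*j
(A(-7) + h(9, -12))*(-97) = ((-11 + 8*(-7)) - 12*9)*(-97) = ((-11 - 56) - 108)*(-97) = (-67 - 108)*(-97) = -175*(-97) = 16975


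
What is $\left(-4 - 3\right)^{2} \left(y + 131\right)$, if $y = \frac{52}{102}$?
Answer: $\frac{328643}{51} \approx 6444.0$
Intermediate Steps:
$y = \frac{26}{51}$ ($y = 52 \cdot \frac{1}{102} = \frac{26}{51} \approx 0.5098$)
$\left(-4 - 3\right)^{2} \left(y + 131\right) = \left(-4 - 3\right)^{2} \left(\frac{26}{51} + 131\right) = \left(-7\right)^{2} \cdot \frac{6707}{51} = 49 \cdot \frac{6707}{51} = \frac{328643}{51}$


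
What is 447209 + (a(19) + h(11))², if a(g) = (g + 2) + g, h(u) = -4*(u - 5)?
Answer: 447465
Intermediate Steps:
h(u) = 20 - 4*u (h(u) = -4*(-5 + u) = 20 - 4*u)
a(g) = 2 + 2*g (a(g) = (2 + g) + g = 2 + 2*g)
447209 + (a(19) + h(11))² = 447209 + ((2 + 2*19) + (20 - 4*11))² = 447209 + ((2 + 38) + (20 - 44))² = 447209 + (40 - 24)² = 447209 + 16² = 447209 + 256 = 447465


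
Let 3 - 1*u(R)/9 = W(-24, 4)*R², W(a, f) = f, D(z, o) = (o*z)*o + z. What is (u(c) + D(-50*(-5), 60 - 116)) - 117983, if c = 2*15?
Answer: 633894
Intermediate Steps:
D(z, o) = z + z*o² (D(z, o) = z*o² + z = z + z*o²)
c = 30
u(R) = 27 - 36*R²
(u(c) + D(-50*(-5), 60 - 116)) - 117983 = ((27 - 36*30²) + (-50*(-5))*(1 + (60 - 116)²)) - 117983 = ((27 - 36*900) + 250*(1 + (-56)²)) - 117983 = ((27 - 32400) + 250*(1 + 3136)) - 117983 = (-32373 + 250*3137) - 117983 = (-32373 + 784250) - 117983 = 751877 - 117983 = 633894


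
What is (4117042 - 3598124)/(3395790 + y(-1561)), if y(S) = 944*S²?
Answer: 259459/1151830207 ≈ 0.00022526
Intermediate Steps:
(4117042 - 3598124)/(3395790 + y(-1561)) = (4117042 - 3598124)/(3395790 + 944*(-1561)²) = 518918/(3395790 + 944*2436721) = 518918/(3395790 + 2300264624) = 518918/2303660414 = 518918*(1/2303660414) = 259459/1151830207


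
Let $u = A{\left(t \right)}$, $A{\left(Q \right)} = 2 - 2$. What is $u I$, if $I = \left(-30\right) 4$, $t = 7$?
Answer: $0$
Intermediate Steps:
$A{\left(Q \right)} = 0$ ($A{\left(Q \right)} = 2 - 2 = 0$)
$u = 0$
$I = -120$
$u I = 0 \left(-120\right) = 0$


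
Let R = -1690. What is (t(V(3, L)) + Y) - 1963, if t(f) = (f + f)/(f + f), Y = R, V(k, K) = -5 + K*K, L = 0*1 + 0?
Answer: -3652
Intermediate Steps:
L = 0 (L = 0 + 0 = 0)
V(k, K) = -5 + K²
Y = -1690
t(f) = 1 (t(f) = (2*f)/((2*f)) = (2*f)*(1/(2*f)) = 1)
(t(V(3, L)) + Y) - 1963 = (1 - 1690) - 1963 = -1689 - 1963 = -3652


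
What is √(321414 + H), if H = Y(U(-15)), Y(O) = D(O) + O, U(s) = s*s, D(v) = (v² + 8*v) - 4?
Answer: 2*√93515 ≈ 611.60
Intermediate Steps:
D(v) = -4 + v² + 8*v
U(s) = s²
Y(O) = -4 + O² + 9*O (Y(O) = (-4 + O² + 8*O) + O = -4 + O² + 9*O)
H = 52646 (H = -4 + ((-15)²)² + 9*(-15)² = -4 + 225² + 9*225 = -4 + 50625 + 2025 = 52646)
√(321414 + H) = √(321414 + 52646) = √374060 = 2*√93515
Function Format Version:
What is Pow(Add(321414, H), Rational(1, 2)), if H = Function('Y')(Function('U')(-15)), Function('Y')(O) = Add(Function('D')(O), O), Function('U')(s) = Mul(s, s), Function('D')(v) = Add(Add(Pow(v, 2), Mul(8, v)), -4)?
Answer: Mul(2, Pow(93515, Rational(1, 2))) ≈ 611.60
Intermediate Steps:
Function('D')(v) = Add(-4, Pow(v, 2), Mul(8, v))
Function('U')(s) = Pow(s, 2)
Function('Y')(O) = Add(-4, Pow(O, 2), Mul(9, O)) (Function('Y')(O) = Add(Add(-4, Pow(O, 2), Mul(8, O)), O) = Add(-4, Pow(O, 2), Mul(9, O)))
H = 52646 (H = Add(-4, Pow(Pow(-15, 2), 2), Mul(9, Pow(-15, 2))) = Add(-4, Pow(225, 2), Mul(9, 225)) = Add(-4, 50625, 2025) = 52646)
Pow(Add(321414, H), Rational(1, 2)) = Pow(Add(321414, 52646), Rational(1, 2)) = Pow(374060, Rational(1, 2)) = Mul(2, Pow(93515, Rational(1, 2)))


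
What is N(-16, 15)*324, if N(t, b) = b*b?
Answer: 72900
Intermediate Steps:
N(t, b) = b²
N(-16, 15)*324 = 15²*324 = 225*324 = 72900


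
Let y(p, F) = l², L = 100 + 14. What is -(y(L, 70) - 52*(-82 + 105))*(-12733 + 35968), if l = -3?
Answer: 27579945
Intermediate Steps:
L = 114
y(p, F) = 9 (y(p, F) = (-3)² = 9)
-(y(L, 70) - 52*(-82 + 105))*(-12733 + 35968) = -(9 - 52*(-82 + 105))*(-12733 + 35968) = -(9 - 52*23)*23235 = -(9 - 1196)*23235 = -(-1187)*23235 = -1*(-27579945) = 27579945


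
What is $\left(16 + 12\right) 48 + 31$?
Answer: $1375$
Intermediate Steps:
$\left(16 + 12\right) 48 + 31 = 28 \cdot 48 + 31 = 1344 + 31 = 1375$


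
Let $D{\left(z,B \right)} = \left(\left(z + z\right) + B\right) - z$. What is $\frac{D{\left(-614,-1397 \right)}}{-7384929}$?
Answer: $\frac{2011}{7384929} \approx 0.00027231$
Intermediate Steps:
$D{\left(z,B \right)} = B + z$ ($D{\left(z,B \right)} = \left(2 z + B\right) - z = \left(B + 2 z\right) - z = B + z$)
$\frac{D{\left(-614,-1397 \right)}}{-7384929} = \frac{-1397 - 614}{-7384929} = \left(-2011\right) \left(- \frac{1}{7384929}\right) = \frac{2011}{7384929}$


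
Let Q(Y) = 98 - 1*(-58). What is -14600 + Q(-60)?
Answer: -14444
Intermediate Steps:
Q(Y) = 156 (Q(Y) = 98 + 58 = 156)
-14600 + Q(-60) = -14600 + 156 = -14444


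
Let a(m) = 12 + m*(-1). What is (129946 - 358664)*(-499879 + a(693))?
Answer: 114487082080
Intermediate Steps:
a(m) = 12 - m
(129946 - 358664)*(-499879 + a(693)) = (129946 - 358664)*(-499879 + (12 - 1*693)) = -228718*(-499879 + (12 - 693)) = -228718*(-499879 - 681) = -228718*(-500560) = 114487082080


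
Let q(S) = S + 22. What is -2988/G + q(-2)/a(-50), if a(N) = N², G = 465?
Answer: -24869/3875 ≈ -6.4178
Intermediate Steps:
q(S) = 22 + S
-2988/G + q(-2)/a(-50) = -2988/465 + (22 - 2)/((-50)²) = -2988*1/465 + 20/2500 = -996/155 + 20*(1/2500) = -996/155 + 1/125 = -24869/3875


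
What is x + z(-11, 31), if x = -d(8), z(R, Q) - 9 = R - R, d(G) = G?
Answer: 1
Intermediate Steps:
z(R, Q) = 9 (z(R, Q) = 9 + (R - R) = 9 + 0 = 9)
x = -8 (x = -1*8 = -8)
x + z(-11, 31) = -8 + 9 = 1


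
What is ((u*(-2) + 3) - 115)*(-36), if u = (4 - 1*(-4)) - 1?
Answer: 4536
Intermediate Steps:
u = 7 (u = (4 + 4) - 1 = 8 - 1 = 7)
((u*(-2) + 3) - 115)*(-36) = ((7*(-2) + 3) - 115)*(-36) = ((-14 + 3) - 115)*(-36) = (-11 - 115)*(-36) = -126*(-36) = 4536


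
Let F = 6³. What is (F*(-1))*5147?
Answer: -1111752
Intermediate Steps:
F = 216
(F*(-1))*5147 = (216*(-1))*5147 = -216*5147 = -1111752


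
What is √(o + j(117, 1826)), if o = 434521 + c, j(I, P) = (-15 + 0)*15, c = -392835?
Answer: √41461 ≈ 203.62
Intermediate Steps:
j(I, P) = -225 (j(I, P) = -15*15 = -225)
o = 41686 (o = 434521 - 392835 = 41686)
√(o + j(117, 1826)) = √(41686 - 225) = √41461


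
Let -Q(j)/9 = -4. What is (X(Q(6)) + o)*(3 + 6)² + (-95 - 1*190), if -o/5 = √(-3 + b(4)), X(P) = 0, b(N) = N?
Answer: -690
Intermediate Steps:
Q(j) = 36 (Q(j) = -9*(-4) = 36)
o = -5 (o = -5*√(-3 + 4) = -5*√1 = -5*1 = -5)
(X(Q(6)) + o)*(3 + 6)² + (-95 - 1*190) = (0 - 5)*(3 + 6)² + (-95 - 1*190) = -5*9² + (-95 - 190) = -5*81 - 285 = -405 - 285 = -690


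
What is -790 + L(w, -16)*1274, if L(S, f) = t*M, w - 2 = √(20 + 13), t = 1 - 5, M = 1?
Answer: -5886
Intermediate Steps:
t = -4
w = 2 + √33 (w = 2 + √(20 + 13) = 2 + √33 ≈ 7.7446)
L(S, f) = -4 (L(S, f) = -4*1 = -4)
-790 + L(w, -16)*1274 = -790 - 4*1274 = -790 - 5096 = -5886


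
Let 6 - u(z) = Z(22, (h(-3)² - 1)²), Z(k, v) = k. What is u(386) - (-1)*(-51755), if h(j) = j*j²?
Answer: -51771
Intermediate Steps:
h(j) = j³
u(z) = -16 (u(z) = 6 - 1*22 = 6 - 22 = -16)
u(386) - (-1)*(-51755) = -16 - (-1)*(-51755) = -16 - 1*51755 = -16 - 51755 = -51771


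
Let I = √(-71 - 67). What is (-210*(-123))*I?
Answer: 25830*I*√138 ≈ 3.0343e+5*I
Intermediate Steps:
I = I*√138 (I = √(-138) = I*√138 ≈ 11.747*I)
(-210*(-123))*I = (-210*(-123))*(I*√138) = 25830*(I*√138) = 25830*I*√138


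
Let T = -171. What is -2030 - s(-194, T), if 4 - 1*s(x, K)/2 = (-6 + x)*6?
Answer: -4438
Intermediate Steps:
s(x, K) = 80 - 12*x (s(x, K) = 8 - 2*(-6 + x)*6 = 8 - 2*(-36 + 6*x) = 8 + (72 - 12*x) = 80 - 12*x)
-2030 - s(-194, T) = -2030 - (80 - 12*(-194)) = -2030 - (80 + 2328) = -2030 - 1*2408 = -2030 - 2408 = -4438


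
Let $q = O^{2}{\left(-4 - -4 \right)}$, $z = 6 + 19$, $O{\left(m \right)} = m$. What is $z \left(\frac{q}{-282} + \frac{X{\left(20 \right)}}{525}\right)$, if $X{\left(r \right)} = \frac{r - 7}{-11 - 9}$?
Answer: $- \frac{13}{420} \approx -0.030952$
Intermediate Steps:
$z = 25$
$X{\left(r \right)} = \frac{7}{20} - \frac{r}{20}$ ($X{\left(r \right)} = \frac{-7 + r}{-20} = \left(-7 + r\right) \left(- \frac{1}{20}\right) = \frac{7}{20} - \frac{r}{20}$)
$q = 0$ ($q = \left(-4 - -4\right)^{2} = \left(-4 + 4\right)^{2} = 0^{2} = 0$)
$z \left(\frac{q}{-282} + \frac{X{\left(20 \right)}}{525}\right) = 25 \left(\frac{0}{-282} + \frac{\frac{7}{20} - 1}{525}\right) = 25 \left(0 \left(- \frac{1}{282}\right) + \left(\frac{7}{20} - 1\right) \frac{1}{525}\right) = 25 \left(0 - \frac{13}{10500}\right) = 25 \left(- \frac{13}{10500}\right) = - \frac{13}{420}$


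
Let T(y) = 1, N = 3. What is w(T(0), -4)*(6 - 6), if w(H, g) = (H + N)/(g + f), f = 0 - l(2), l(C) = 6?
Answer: 0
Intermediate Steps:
f = -6 (f = 0 - 1*6 = 0 - 6 = -6)
w(H, g) = (3 + H)/(-6 + g) (w(H, g) = (H + 3)/(g - 6) = (3 + H)/(-6 + g))
w(T(0), -4)*(6 - 6) = ((3 + 1)/(-6 - 4))*(6 - 6) = (4/(-10))*0 = -⅒*4*0 = -⅖*0 = 0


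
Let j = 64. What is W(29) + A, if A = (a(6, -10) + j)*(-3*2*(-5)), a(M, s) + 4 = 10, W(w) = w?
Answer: 2129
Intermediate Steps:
a(M, s) = 6 (a(M, s) = -4 + 10 = 6)
A = 2100 (A = (6 + 64)*(-3*2*(-5)) = 70*(-6*(-5)) = 70*30 = 2100)
W(29) + A = 29 + 2100 = 2129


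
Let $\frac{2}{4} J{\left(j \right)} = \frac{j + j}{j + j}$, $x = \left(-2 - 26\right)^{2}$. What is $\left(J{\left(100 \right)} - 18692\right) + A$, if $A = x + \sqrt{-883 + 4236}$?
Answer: $-17906 + \sqrt{3353} \approx -17848.0$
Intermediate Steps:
$x = 784$ ($x = \left(-28\right)^{2} = 784$)
$J{\left(j \right)} = 2$ ($J{\left(j \right)} = 2 \frac{j + j}{j + j} = 2 \frac{2 j}{2 j} = 2 \cdot 2 j \frac{1}{2 j} = 2 \cdot 1 = 2$)
$A = 784 + \sqrt{3353}$ ($A = 784 + \sqrt{-883 + 4236} = 784 + \sqrt{3353} \approx 841.91$)
$\left(J{\left(100 \right)} - 18692\right) + A = \left(2 - 18692\right) + \left(784 + \sqrt{3353}\right) = -18690 + \left(784 + \sqrt{3353}\right) = -17906 + \sqrt{3353}$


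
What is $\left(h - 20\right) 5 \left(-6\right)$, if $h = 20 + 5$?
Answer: $-150$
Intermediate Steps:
$h = 25$
$\left(h - 20\right) 5 \left(-6\right) = \left(25 - 20\right) 5 \left(-6\right) = 5 \left(-30\right) = -150$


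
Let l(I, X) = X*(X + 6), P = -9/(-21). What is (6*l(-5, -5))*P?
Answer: -90/7 ≈ -12.857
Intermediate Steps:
P = 3/7 (P = -9*(-1/21) = 3/7 ≈ 0.42857)
l(I, X) = X*(6 + X)
(6*l(-5, -5))*P = (6*(-5*(6 - 5)))*(3/7) = (6*(-5*1))*(3/7) = (6*(-5))*(3/7) = -30*3/7 = -90/7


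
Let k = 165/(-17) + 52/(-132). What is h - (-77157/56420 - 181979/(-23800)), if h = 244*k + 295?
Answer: -688623765751/316516200 ≈ -2175.6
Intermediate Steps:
k = -5666/561 (k = 165*(-1/17) + 52*(-1/132) = -165/17 - 13/33 = -5666/561 ≈ -10.100)
h = -1217009/561 (h = 244*(-5666/561) + 295 = -1382504/561 + 295 = -1217009/561 ≈ -2169.4)
h - (-77157/56420 - 181979/(-23800)) = -1217009/561 - (-77157/56420 - 181979/(-23800)) = -1217009/561 - (-77157*1/56420 - 181979*(-1/23800)) = -1217009/561 - (-77157/56420 + 25997/3400) = -1217009/561 - 1*60220847/9591400 = -1217009/561 - 60220847/9591400 = -688623765751/316516200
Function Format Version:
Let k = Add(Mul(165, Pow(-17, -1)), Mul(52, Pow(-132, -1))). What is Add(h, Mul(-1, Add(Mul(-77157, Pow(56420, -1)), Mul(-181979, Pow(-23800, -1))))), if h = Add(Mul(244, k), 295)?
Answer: Rational(-688623765751, 316516200) ≈ -2175.6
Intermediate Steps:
k = Rational(-5666, 561) (k = Add(Mul(165, Rational(-1, 17)), Mul(52, Rational(-1, 132))) = Add(Rational(-165, 17), Rational(-13, 33)) = Rational(-5666, 561) ≈ -10.100)
h = Rational(-1217009, 561) (h = Add(Mul(244, Rational(-5666, 561)), 295) = Add(Rational(-1382504, 561), 295) = Rational(-1217009, 561) ≈ -2169.4)
Add(h, Mul(-1, Add(Mul(-77157, Pow(56420, -1)), Mul(-181979, Pow(-23800, -1))))) = Add(Rational(-1217009, 561), Mul(-1, Add(Mul(-77157, Pow(56420, -1)), Mul(-181979, Pow(-23800, -1))))) = Add(Rational(-1217009, 561), Mul(-1, Add(Mul(-77157, Rational(1, 56420)), Mul(-181979, Rational(-1, 23800))))) = Add(Rational(-1217009, 561), Mul(-1, Add(Rational(-77157, 56420), Rational(25997, 3400)))) = Add(Rational(-1217009, 561), Mul(-1, Rational(60220847, 9591400))) = Add(Rational(-1217009, 561), Rational(-60220847, 9591400)) = Rational(-688623765751, 316516200)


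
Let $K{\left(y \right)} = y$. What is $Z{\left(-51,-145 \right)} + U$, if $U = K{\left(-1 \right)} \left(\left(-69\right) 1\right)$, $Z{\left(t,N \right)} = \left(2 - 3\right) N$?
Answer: $214$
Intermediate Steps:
$Z{\left(t,N \right)} = - N$
$U = 69$ ($U = - \left(-69\right) 1 = \left(-1\right) \left(-69\right) = 69$)
$Z{\left(-51,-145 \right)} + U = \left(-1\right) \left(-145\right) + 69 = 145 + 69 = 214$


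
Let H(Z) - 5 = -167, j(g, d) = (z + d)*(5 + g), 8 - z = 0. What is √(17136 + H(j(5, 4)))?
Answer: 3*√1886 ≈ 130.28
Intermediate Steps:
z = 8 (z = 8 - 1*0 = 8 + 0 = 8)
j(g, d) = (5 + g)*(8 + d) (j(g, d) = (8 + d)*(5 + g) = (5 + g)*(8 + d))
H(Z) = -162 (H(Z) = 5 - 167 = -162)
√(17136 + H(j(5, 4))) = √(17136 - 162) = √16974 = 3*√1886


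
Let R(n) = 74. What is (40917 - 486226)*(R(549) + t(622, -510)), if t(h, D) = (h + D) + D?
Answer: 144280116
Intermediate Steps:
t(h, D) = h + 2*D (t(h, D) = (D + h) + D = h + 2*D)
(40917 - 486226)*(R(549) + t(622, -510)) = (40917 - 486226)*(74 + (622 + 2*(-510))) = -445309*(74 + (622 - 1020)) = -445309*(74 - 398) = -445309*(-324) = 144280116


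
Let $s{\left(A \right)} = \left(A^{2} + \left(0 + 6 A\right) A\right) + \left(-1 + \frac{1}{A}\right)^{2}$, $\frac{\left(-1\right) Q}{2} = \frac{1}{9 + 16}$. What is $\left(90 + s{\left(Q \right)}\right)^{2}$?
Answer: $\frac{463402863169}{6250000} \approx 74145.0$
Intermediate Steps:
$Q = - \frac{2}{25}$ ($Q = - \frac{2}{9 + 16} = - \frac{2}{25} \approx -0.08$)
$s{\left(A \right)} = \left(-1 + \frac{1}{A}\right)^{2} + 7 A^{2}$ ($s{\left(A \right)} = \left(A^{2} + 6 A A\right) + \left(-1 + \frac{1}{A}\right)^{2} = \left(A^{2} + 6 A^{2}\right) + \left(-1 + \frac{1}{A}\right)^{2} = 7 A^{2} + \left(-1 + \frac{1}{A}\right)^{2} = \left(-1 + \frac{1}{A}\right)^{2} + 7 A^{2}$)
$\left(90 + s{\left(Q \right)}\right)^{2} = \left(90 + \frac{\left(-1 - \frac{2}{25}\right)^{2} + 7 \left(- \frac{2}{25}\right)^{4}}{\frac{4}{625}}\right)^{2} = \left(90 + \frac{625 \left(\left(- \frac{27}{25}\right)^{2} + 7 \cdot \frac{16}{390625}\right)}{4}\right)^{2} = \left(90 + \frac{625 \left(\frac{729}{625} + \frac{112}{390625}\right)}{4}\right)^{2} = \left(90 + \frac{625}{4} \cdot \frac{455737}{390625}\right)^{2} = \left(90 + \frac{455737}{2500}\right)^{2} = \left(\frac{680737}{2500}\right)^{2} = \frac{463402863169}{6250000}$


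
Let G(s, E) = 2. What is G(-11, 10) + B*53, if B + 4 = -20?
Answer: -1270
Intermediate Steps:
B = -24 (B = -4 - 20 = -24)
G(-11, 10) + B*53 = 2 - 24*53 = 2 - 1272 = -1270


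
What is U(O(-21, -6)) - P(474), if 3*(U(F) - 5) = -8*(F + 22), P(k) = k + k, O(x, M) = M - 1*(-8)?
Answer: -1007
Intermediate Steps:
O(x, M) = 8 + M (O(x, M) = M + 8 = 8 + M)
P(k) = 2*k
U(F) = -161/3 - 8*F/3 (U(F) = 5 + (-8*(F + 22))/3 = 5 + (-8*(22 + F))/3 = 5 + (-176 - 8*F)/3 = 5 + (-176/3 - 8*F/3) = -161/3 - 8*F/3)
U(O(-21, -6)) - P(474) = (-161/3 - 8*(8 - 6)/3) - 2*474 = (-161/3 - 8/3*2) - 1*948 = (-161/3 - 16/3) - 948 = -59 - 948 = -1007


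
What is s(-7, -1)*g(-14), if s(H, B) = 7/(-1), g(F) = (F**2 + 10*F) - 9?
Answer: -329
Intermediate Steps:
g(F) = -9 + F**2 + 10*F
s(H, B) = -7 (s(H, B) = 7*(-1) = -7)
s(-7, -1)*g(-14) = -7*(-9 + (-14)**2 + 10*(-14)) = -7*(-9 + 196 - 140) = -7*47 = -329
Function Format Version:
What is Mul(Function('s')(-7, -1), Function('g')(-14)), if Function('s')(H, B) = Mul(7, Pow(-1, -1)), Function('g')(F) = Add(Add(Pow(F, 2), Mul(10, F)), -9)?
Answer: -329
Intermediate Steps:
Function('g')(F) = Add(-9, Pow(F, 2), Mul(10, F))
Function('s')(H, B) = -7 (Function('s')(H, B) = Mul(7, -1) = -7)
Mul(Function('s')(-7, -1), Function('g')(-14)) = Mul(-7, Add(-9, Pow(-14, 2), Mul(10, -14))) = Mul(-7, Add(-9, 196, -140)) = Mul(-7, 47) = -329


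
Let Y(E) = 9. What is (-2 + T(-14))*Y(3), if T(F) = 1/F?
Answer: -261/14 ≈ -18.643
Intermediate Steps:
(-2 + T(-14))*Y(3) = (-2 + 1/(-14))*9 = (-2 - 1/14)*9 = -29/14*9 = -261/14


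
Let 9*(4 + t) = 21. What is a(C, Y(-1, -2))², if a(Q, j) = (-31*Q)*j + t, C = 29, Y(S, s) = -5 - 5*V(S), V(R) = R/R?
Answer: 727111225/9 ≈ 8.0790e+7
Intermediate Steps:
t = -5/3 (t = -4 + (⅑)*21 = -4 + 7/3 = -5/3 ≈ -1.6667)
V(R) = 1
Y(S, s) = -10 (Y(S, s) = -5 - 5*1 = -5 - 5 = -10)
a(Q, j) = -5/3 - 31*Q*j (a(Q, j) = (-31*Q)*j - 5/3 = -31*Q*j - 5/3 = -5/3 - 31*Q*j)
a(C, Y(-1, -2))² = (-5/3 - 31*29*(-10))² = (-5/3 + 8990)² = (26965/3)² = 727111225/9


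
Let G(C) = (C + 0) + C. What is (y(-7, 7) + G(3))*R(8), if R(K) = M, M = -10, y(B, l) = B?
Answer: 10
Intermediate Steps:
R(K) = -10
G(C) = 2*C (G(C) = C + C = 2*C)
(y(-7, 7) + G(3))*R(8) = (-7 + 2*3)*(-10) = (-7 + 6)*(-10) = -1*(-10) = 10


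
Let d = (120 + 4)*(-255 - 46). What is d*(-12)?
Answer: 447888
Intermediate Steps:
d = -37324 (d = 124*(-301) = -37324)
d*(-12) = -37324*(-12) = 447888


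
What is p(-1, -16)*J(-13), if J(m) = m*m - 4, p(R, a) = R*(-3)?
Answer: 495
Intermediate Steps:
p(R, a) = -3*R
J(m) = -4 + m**2 (J(m) = m**2 - 4 = -4 + m**2)
p(-1, -16)*J(-13) = (-3*(-1))*(-4 + (-13)**2) = 3*(-4 + 169) = 3*165 = 495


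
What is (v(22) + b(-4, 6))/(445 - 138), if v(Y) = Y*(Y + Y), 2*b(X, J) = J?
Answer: 971/307 ≈ 3.1629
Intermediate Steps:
b(X, J) = J/2
v(Y) = 2*Y² (v(Y) = Y*(2*Y) = 2*Y²)
(v(22) + b(-4, 6))/(445 - 138) = (2*22² + (½)*6)/(445 - 138) = (2*484 + 3)/307 = (968 + 3)*(1/307) = 971*(1/307) = 971/307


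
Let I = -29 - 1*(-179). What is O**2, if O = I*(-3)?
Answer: 202500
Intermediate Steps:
I = 150 (I = -29 + 179 = 150)
O = -450 (O = 150*(-3) = -450)
O**2 = (-450)**2 = 202500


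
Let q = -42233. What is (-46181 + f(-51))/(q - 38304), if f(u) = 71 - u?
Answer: 46059/80537 ≈ 0.57190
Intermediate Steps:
(-46181 + f(-51))/(q - 38304) = (-46181 + (71 - 1*(-51)))/(-42233 - 38304) = (-46181 + (71 + 51))/(-80537) = (-46181 + 122)*(-1/80537) = -46059*(-1/80537) = 46059/80537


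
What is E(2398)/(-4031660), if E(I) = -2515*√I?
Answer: 503*√2398/806332 ≈ 0.030548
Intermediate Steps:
E(2398)/(-4031660) = -2515*√2398/(-4031660) = -2515*√2398*(-1/4031660) = 503*√2398/806332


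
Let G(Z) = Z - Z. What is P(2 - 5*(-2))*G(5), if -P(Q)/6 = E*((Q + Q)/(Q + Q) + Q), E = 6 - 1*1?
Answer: 0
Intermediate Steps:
G(Z) = 0
E = 5 (E = 6 - 1 = 5)
P(Q) = -30 - 30*Q (P(Q) = -30*((Q + Q)/(Q + Q) + Q) = -30*((2*Q)/((2*Q)) + Q) = -30*((2*Q)*(1/(2*Q)) + Q) = -30*(1 + Q) = -6*(5 + 5*Q) = -30 - 30*Q)
P(2 - 5*(-2))*G(5) = (-30 - 30*(2 - 5*(-2)))*0 = (-30 - 30*(2 + 10))*0 = (-30 - 30*12)*0 = (-30 - 360)*0 = -390*0 = 0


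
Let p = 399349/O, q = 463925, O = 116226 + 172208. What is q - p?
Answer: 133811344101/288434 ≈ 4.6392e+5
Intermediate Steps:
O = 288434
p = 399349/288434 ≈ 1.3845
q - p = 463925 - 1*399349/288434 = 463925 - 399349/288434 = 133811344101/288434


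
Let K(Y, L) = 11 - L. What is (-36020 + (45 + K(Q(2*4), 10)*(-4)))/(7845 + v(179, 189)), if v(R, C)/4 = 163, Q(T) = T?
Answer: -35979/8497 ≈ -4.2343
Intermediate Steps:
v(R, C) = 652 (v(R, C) = 4*163 = 652)
(-36020 + (45 + K(Q(2*4), 10)*(-4)))/(7845 + v(179, 189)) = (-36020 + (45 + (11 - 1*10)*(-4)))/(7845 + 652) = (-36020 + (45 + (11 - 10)*(-4)))/8497 = (-36020 + (45 + 1*(-4)))*(1/8497) = (-36020 + (45 - 4))*(1/8497) = (-36020 + 41)*(1/8497) = -35979*1/8497 = -35979/8497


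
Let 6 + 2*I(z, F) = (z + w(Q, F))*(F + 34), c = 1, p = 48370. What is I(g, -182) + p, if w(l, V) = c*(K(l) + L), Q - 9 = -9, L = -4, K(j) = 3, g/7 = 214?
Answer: -62411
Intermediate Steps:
g = 1498 (g = 7*214 = 1498)
Q = 0 (Q = 9 - 9 = 0)
w(l, V) = -1 (w(l, V) = 1*(3 - 4) = 1*(-1) = -1)
I(z, F) = -3 + (-1 + z)*(34 + F)/2 (I(z, F) = -3 + ((z - 1)*(F + 34))/2 = -3 + ((-1 + z)*(34 + F))/2 = -3 + (-1 + z)*(34 + F)/2)
I(g, -182) + p = (-20 + 17*1498 - ½*(-182) + (½)*(-182)*1498) + 48370 = (-20 + 25466 + 91 - 136318) + 48370 = -110781 + 48370 = -62411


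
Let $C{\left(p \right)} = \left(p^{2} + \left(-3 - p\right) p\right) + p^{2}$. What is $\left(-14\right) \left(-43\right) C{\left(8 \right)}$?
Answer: $24080$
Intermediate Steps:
$C{\left(p \right)} = 2 p^{2} + p \left(-3 - p\right)$ ($C{\left(p \right)} = \left(p^{2} + p \left(-3 - p\right)\right) + p^{2} = 2 p^{2} + p \left(-3 - p\right)$)
$\left(-14\right) \left(-43\right) C{\left(8 \right)} = \left(-14\right) \left(-43\right) 8 \left(-3 + 8\right) = 602 \cdot 8 \cdot 5 = 602 \cdot 40 = 24080$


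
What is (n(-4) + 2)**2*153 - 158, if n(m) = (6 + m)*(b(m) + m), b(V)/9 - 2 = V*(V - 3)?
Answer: 43628710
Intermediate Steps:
b(V) = 18 + 9*V*(-3 + V) (b(V) = 18 + 9*(V*(V - 3)) = 18 + 9*(V*(-3 + V)) = 18 + 9*V*(-3 + V))
n(m) = (6 + m)*(18 - 26*m + 9*m**2) (n(m) = (6 + m)*((18 - 27*m + 9*m**2) + m) = (6 + m)*(18 - 26*m + 9*m**2))
(n(-4) + 2)**2*153 - 158 = ((108 - 138*(-4) + 9*(-4)**3 + 28*(-4)**2) + 2)**2*153 - 158 = ((108 + 552 + 9*(-64) + 28*16) + 2)**2*153 - 158 = ((108 + 552 - 576 + 448) + 2)**2*153 - 158 = (532 + 2)**2*153 - 158 = 534**2*153 - 158 = 285156*153 - 158 = 43628868 - 158 = 43628710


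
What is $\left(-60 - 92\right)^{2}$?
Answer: $23104$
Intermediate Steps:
$\left(-60 - 92\right)^{2} = \left(-152\right)^{2} = 23104$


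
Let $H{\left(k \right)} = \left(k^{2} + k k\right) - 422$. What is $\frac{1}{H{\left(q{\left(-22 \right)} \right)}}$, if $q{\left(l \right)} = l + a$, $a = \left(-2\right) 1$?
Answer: $\frac{1}{730} \approx 0.0013699$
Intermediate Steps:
$a = -2$
$q{\left(l \right)} = -2 + l$ ($q{\left(l \right)} = l - 2 = -2 + l$)
$H{\left(k \right)} = -422 + 2 k^{2}$ ($H{\left(k \right)} = \left(k^{2} + k^{2}\right) - 422 = 2 k^{2} - 422 = -422 + 2 k^{2}$)
$\frac{1}{H{\left(q{\left(-22 \right)} \right)}} = \frac{1}{-422 + 2 \left(-2 - 22\right)^{2}} = \frac{1}{-422 + 2 \left(-24\right)^{2}} = \frac{1}{-422 + 2 \cdot 576} = \frac{1}{-422 + 1152} = \frac{1}{730}$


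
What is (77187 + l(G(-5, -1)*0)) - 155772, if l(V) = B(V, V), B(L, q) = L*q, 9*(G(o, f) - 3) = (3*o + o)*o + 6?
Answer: -78585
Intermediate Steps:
G(o, f) = 11/3 + 4*o²/9 (G(o, f) = 3 + ((3*o + o)*o + 6)/9 = 3 + ((4*o)*o + 6)/9 = 3 + (4*o² + 6)/9 = 3 + (6 + 4*o²)/9 = 3 + (⅔ + 4*o²/9) = 11/3 + 4*o²/9)
l(V) = V² (l(V) = V*V = V²)
(77187 + l(G(-5, -1)*0)) - 155772 = (77187 + ((11/3 + (4/9)*(-5)²)*0)²) - 155772 = (77187 + ((11/3 + (4/9)*25)*0)²) - 155772 = (77187 + ((11/3 + 100/9)*0)²) - 155772 = (77187 + ((133/9)*0)²) - 155772 = (77187 + 0²) - 155772 = (77187 + 0) - 155772 = 77187 - 155772 = -78585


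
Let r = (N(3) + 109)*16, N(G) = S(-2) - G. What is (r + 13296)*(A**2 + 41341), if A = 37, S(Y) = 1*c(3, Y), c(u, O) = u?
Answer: 642358400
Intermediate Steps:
S(Y) = 3 (S(Y) = 1*3 = 3)
N(G) = 3 - G
r = 1744 (r = ((3 - 1*3) + 109)*16 = ((3 - 3) + 109)*16 = (0 + 109)*16 = 109*16 = 1744)
(r + 13296)*(A**2 + 41341) = (1744 + 13296)*(37**2 + 41341) = 15040*(1369 + 41341) = 15040*42710 = 642358400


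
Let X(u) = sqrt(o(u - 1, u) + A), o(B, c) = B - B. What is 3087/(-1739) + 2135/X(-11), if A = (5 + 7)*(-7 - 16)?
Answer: -3087/1739 - 2135*I*sqrt(69)/138 ≈ -1.7752 - 128.51*I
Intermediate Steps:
o(B, c) = 0
A = -276 (A = 12*(-23) = -276)
X(u) = 2*I*sqrt(69) (X(u) = sqrt(0 - 276) = sqrt(-276) = 2*I*sqrt(69))
3087/(-1739) + 2135/X(-11) = 3087/(-1739) + 2135/((2*I*sqrt(69))) = 3087*(-1/1739) + 2135*(-I*sqrt(69)/138) = -3087/1739 - 2135*I*sqrt(69)/138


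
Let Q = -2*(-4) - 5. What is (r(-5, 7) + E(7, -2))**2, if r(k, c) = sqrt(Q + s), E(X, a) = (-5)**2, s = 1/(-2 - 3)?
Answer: (125 + sqrt(70))**2/25 ≈ 711.47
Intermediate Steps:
Q = 3 (Q = 8 - 5 = 3)
s = -1/5 (s = 1/(-5) = -1/5 ≈ -0.20000)
E(X, a) = 25
r(k, c) = sqrt(70)/5 (r(k, c) = sqrt(3 - 1/5) = sqrt(14/5) = sqrt(70)/5)
(r(-5, 7) + E(7, -2))**2 = (sqrt(70)/5 + 25)**2 = (25 + sqrt(70)/5)**2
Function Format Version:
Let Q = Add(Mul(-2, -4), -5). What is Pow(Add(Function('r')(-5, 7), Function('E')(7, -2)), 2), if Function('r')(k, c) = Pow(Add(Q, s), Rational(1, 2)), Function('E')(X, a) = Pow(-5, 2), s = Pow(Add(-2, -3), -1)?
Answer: Mul(Rational(1, 25), Pow(Add(125, Pow(70, Rational(1, 2))), 2)) ≈ 711.47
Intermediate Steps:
Q = 3 (Q = Add(8, -5) = 3)
s = Rational(-1, 5) (s = Pow(-5, -1) = Rational(-1, 5) ≈ -0.20000)
Function('E')(X, a) = 25
Function('r')(k, c) = Mul(Rational(1, 5), Pow(70, Rational(1, 2))) (Function('r')(k, c) = Pow(Add(3, Rational(-1, 5)), Rational(1, 2)) = Pow(Rational(14, 5), Rational(1, 2)) = Mul(Rational(1, 5), Pow(70, Rational(1, 2))))
Pow(Add(Function('r')(-5, 7), Function('E')(7, -2)), 2) = Pow(Add(Mul(Rational(1, 5), Pow(70, Rational(1, 2))), 25), 2) = Pow(Add(25, Mul(Rational(1, 5), Pow(70, Rational(1, 2)))), 2)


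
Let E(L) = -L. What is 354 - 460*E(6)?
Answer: 3114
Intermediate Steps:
354 - 460*E(6) = 354 - (-460)*6 = 354 - 460*(-6) = 354 + 2760 = 3114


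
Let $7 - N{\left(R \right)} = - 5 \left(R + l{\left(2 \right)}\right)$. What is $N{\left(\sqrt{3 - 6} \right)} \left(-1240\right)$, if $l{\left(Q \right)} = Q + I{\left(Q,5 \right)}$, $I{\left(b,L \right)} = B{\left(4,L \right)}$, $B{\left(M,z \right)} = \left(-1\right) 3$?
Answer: $-2480 - 6200 i \sqrt{3} \approx -2480.0 - 10739.0 i$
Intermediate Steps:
$B{\left(M,z \right)} = -3$
$I{\left(b,L \right)} = -3$
$l{\left(Q \right)} = -3 + Q$ ($l{\left(Q \right)} = Q - 3 = -3 + Q$)
$N{\left(R \right)} = 2 + 5 R$ ($N{\left(R \right)} = 7 - - 5 \left(R + \left(-3 + 2\right)\right) = 7 - - 5 \left(R - 1\right) = 7 - - 5 \left(-1 + R\right) = 7 - \left(5 - 5 R\right) = 7 + \left(-5 + 5 R\right) = 2 + 5 R$)
$N{\left(\sqrt{3 - 6} \right)} \left(-1240\right) = \left(2 + 5 \sqrt{3 - 6}\right) \left(-1240\right) = \left(2 + 5 \sqrt{-3}\right) \left(-1240\right) = \left(2 + 5 i \sqrt{3}\right) \left(-1240\right) = -2480 - 6200 i \sqrt{3}$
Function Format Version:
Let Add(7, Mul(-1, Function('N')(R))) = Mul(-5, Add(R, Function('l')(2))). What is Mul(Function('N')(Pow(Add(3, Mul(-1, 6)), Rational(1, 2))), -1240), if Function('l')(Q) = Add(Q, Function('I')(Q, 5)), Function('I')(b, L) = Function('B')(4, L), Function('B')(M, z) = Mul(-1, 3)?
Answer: Add(-2480, Mul(-6200, I, Pow(3, Rational(1, 2)))) ≈ Add(-2480.0, Mul(-10739., I))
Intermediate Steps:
Function('B')(M, z) = -3
Function('I')(b, L) = -3
Function('l')(Q) = Add(-3, Q) (Function('l')(Q) = Add(Q, -3) = Add(-3, Q))
Function('N')(R) = Add(2, Mul(5, R)) (Function('N')(R) = Add(7, Mul(-1, Mul(-5, Add(R, Add(-3, 2))))) = Add(7, Mul(-1, Mul(-5, Add(R, -1)))) = Add(7, Mul(-1, Mul(-5, Add(-1, R)))) = Add(7, Mul(-1, Add(5, Mul(-5, R)))) = Add(7, Add(-5, Mul(5, R))) = Add(2, Mul(5, R)))
Mul(Function('N')(Pow(Add(3, Mul(-1, 6)), Rational(1, 2))), -1240) = Mul(Add(2, Mul(5, Pow(Add(3, Mul(-1, 6)), Rational(1, 2)))), -1240) = Mul(Add(2, Mul(5, Pow(Add(3, -6), Rational(1, 2)))), -1240) = Mul(Add(2, Mul(5, Pow(-3, Rational(1, 2)))), -1240) = Mul(Add(2, Mul(5, Mul(I, Pow(3, Rational(1, 2))))), -1240) = Mul(Add(2, Mul(5, I, Pow(3, Rational(1, 2)))), -1240) = Add(-2480, Mul(-6200, I, Pow(3, Rational(1, 2))))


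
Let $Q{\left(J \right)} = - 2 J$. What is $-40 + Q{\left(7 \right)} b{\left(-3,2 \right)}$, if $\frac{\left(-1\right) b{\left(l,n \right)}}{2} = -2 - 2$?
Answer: $-152$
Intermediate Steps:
$b{\left(l,n \right)} = 8$ ($b{\left(l,n \right)} = - 2 \left(-2 - 2\right) = \left(-2\right) \left(-4\right) = 8$)
$-40 + Q{\left(7 \right)} b{\left(-3,2 \right)} = -40 + \left(-2\right) 7 \cdot 8 = -40 - 112 = -152$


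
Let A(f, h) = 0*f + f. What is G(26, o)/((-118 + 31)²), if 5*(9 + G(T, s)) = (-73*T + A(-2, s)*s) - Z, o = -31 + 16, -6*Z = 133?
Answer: -2269/45414 ≈ -0.049963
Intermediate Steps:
Z = -133/6 (Z = -⅙*133 = -133/6 ≈ -22.167)
o = -15
A(f, h) = f (A(f, h) = 0 + f = f)
G(T, s) = -137/30 - 73*T/5 - 2*s/5 (G(T, s) = -9 + ((-73*T - 2*s) - 1*(-133/6))/5 = -9 + ((-73*T - 2*s) + 133/6)/5 = -9 + (133/6 - 73*T - 2*s)/5 = -9 + (133/30 - 73*T/5 - 2*s/5) = -137/30 - 73*T/5 - 2*s/5)
G(26, o)/((-118 + 31)²) = (-137/30 - 73/5*26 - ⅖*(-15))/((-118 + 31)²) = (-137/30 - 1898/5 + 6)/((-87)²) = -2269/6/7569 = -2269/6*1/7569 = -2269/45414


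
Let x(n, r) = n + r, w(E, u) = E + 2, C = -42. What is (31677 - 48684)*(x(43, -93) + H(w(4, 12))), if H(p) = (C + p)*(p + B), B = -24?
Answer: -10170186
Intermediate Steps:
w(E, u) = 2 + E
H(p) = (-42 + p)*(-24 + p) (H(p) = (-42 + p)*(p - 24) = (-42 + p)*(-24 + p))
(31677 - 48684)*(x(43, -93) + H(w(4, 12))) = (31677 - 48684)*((43 - 93) + (1008 + (2 + 4)**2 - 66*(2 + 4))) = -17007*(-50 + (1008 + 6**2 - 66*6)) = -17007*(-50 + (1008 + 36 - 396)) = -17007*(-50 + 648) = -17007*598 = -10170186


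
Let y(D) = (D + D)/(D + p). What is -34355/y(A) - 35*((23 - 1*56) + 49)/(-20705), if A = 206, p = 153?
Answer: -51072749601/1706092 ≈ -29936.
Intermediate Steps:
y(D) = 2*D/(153 + D) (y(D) = (D + D)/(D + 153) = (2*D)/(153 + D) = 2*D/(153 + D))
-34355/y(A) - 35*((23 - 1*56) + 49)/(-20705) = -34355/(2*206/(153 + 206)) - 35*((23 - 1*56) + 49)/(-20705) = -34355/(2*206/359) - 35*((23 - 56) + 49)*(-1/20705) = -34355/(2*206*(1/359)) - 35*(-33 + 49)*(-1/20705) = -34355/412/359 - 35*16*(-1/20705) = -34355*359/412 - 560*(-1/20705) = -12333445/412 + 112/4141 = -51072749601/1706092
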